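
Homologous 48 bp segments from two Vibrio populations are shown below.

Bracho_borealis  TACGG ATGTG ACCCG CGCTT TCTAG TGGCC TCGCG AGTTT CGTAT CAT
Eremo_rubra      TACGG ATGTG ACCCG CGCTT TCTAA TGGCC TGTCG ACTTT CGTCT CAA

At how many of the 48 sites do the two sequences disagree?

6

Mismatches occur at site 25 (G→A), site 32 (C→G), site 33 (G→T), site 37 (G→C), site 44 (A→C), site 48 (T→A).
That gives 6 mismatches out of 48 aligned sites, so the Hamming distance is 6.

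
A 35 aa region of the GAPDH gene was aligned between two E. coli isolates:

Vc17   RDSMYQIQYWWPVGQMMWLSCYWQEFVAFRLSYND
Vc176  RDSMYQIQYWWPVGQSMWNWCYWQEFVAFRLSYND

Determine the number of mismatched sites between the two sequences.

3

Mismatches occur at site 16 (M→S), site 19 (L→N), site 20 (S→W).
That gives 3 mismatches out of 35 aligned sites, so the Hamming distance is 3.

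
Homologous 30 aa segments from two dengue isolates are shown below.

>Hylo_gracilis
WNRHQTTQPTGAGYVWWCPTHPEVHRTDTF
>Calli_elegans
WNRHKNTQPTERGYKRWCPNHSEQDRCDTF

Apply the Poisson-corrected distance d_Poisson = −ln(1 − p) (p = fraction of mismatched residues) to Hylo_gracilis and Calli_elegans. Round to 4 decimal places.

Differing sites — 5:Q/K; 6:T/N; 11:G/E; 12:A/R; 15:V/K; 16:W/R; 20:T/N; 22:P/S; 24:V/Q; 25:H/D; 27:T/C.
p = 11/30 = 0.366667.
d = −ln(1 − 0.366667) = −ln(0.633333) = 0.4568.

0.4568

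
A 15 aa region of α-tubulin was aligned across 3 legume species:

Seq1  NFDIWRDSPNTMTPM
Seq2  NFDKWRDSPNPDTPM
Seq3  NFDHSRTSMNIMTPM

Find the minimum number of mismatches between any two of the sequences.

Pairwise Hamming distances:
  Seq1 vs Seq2: 3
  Seq1 vs Seq3: 5
  Seq2 vs Seq3: 6
The smallest is 3, between Seq1 and Seq2.

3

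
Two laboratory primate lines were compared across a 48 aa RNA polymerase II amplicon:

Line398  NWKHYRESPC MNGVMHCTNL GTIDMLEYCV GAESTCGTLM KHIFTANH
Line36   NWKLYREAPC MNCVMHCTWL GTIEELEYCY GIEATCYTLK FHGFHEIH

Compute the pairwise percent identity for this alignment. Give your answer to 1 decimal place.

Mismatches occur at site 4 (H→L), site 8 (S→A), site 13 (G→C), site 19 (N→W), site 24 (D→E), site 25 (M→E), site 30 (V→Y), site 32 (A→I), site 34 (S→A), site 37 (G→Y), site 40 (M→K), site 41 (K→F), site 43 (I→G), site 45 (T→H), site 46 (A→E), site 47 (N→I).
32 of the 48 sites match, so the percent identity is 32/48 × 100 = 66.7%.

66.7%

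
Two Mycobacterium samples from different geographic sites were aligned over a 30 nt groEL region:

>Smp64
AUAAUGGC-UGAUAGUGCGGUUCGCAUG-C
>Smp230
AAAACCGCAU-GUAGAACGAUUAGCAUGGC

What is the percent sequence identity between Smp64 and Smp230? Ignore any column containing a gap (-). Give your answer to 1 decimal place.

Excluding the 3 gap columns leaves 27 comparable sites.
Mismatches occur at site 2 (U→A), site 5 (U→C), site 6 (G→C), site 12 (A→G), site 16 (U→A), site 17 (G→A), site 20 (G→A), site 23 (C→A).
19 of the 27 comparable sites match, so the percent identity is 19/27 × 100 = 70.4%.

70.4%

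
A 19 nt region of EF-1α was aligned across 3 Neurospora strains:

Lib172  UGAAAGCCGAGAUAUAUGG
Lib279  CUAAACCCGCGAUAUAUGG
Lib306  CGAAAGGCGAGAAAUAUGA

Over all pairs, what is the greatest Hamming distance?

Pairwise Hamming distances:
  Lib172 vs Lib279: 4
  Lib172 vs Lib306: 4
  Lib279 vs Lib306: 6
The largest is 6, between Lib279 and Lib306.

6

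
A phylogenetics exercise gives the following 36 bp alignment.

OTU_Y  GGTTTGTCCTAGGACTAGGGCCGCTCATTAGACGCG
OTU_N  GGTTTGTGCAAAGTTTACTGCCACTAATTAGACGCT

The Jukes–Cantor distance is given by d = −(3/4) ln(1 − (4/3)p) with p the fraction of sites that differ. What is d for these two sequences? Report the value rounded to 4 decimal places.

0.3470

Differing sites — 8:C/G; 10:T/A; 12:G/A; 14:A/T; 15:C/T; 18:G/C; 19:G/T; 23:G/A; 26:C/A; 36:G/T.
p = 10/36 = 0.277778.
d = −0.75 · ln(1 − (4/3)·0.277778) = −0.75 · ln(0.629629) = −0.75 · (-0.462625) = 0.3470.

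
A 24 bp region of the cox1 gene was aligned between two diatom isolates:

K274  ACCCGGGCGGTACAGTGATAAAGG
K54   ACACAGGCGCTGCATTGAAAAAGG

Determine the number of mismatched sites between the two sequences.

6

The sequences differ at positions 3 (C/A), 5 (G/A), 10 (G/C), 12 (A/G), 15 (G/T), 19 (T/A).
That gives 6 mismatches out of 24 aligned sites, so the Hamming distance is 6.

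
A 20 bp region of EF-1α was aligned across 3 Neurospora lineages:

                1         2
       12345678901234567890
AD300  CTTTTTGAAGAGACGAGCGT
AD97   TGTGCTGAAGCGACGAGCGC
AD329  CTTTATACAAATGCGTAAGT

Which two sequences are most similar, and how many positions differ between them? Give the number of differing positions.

6

Pairwise Hamming distances:
  AD300 vs AD97: 6
  AD300 vs AD329: 9
  AD97 vs AD329: 14
The smallest is 6, between AD300 and AD97.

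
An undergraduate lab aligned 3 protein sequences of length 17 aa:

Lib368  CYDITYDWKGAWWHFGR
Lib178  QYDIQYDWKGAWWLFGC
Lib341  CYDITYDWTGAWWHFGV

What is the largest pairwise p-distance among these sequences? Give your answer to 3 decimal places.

Pairwise Hamming distances:
  Lib368 vs Lib178: 4
  Lib368 vs Lib341: 2
  Lib178 vs Lib341: 5
The largest is 5 mismatches, between Lib178 and Lib341; p = 5/17 = 0.294.

0.294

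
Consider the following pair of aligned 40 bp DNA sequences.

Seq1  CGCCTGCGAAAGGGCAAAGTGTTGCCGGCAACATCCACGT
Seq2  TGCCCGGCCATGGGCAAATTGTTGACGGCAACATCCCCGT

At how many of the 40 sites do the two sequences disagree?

9

Differing sites — 1:C/T; 5:T/C; 7:C/G; 8:G/C; 9:A/C; 11:A/T; 19:G/T; 25:C/A; 37:A/C.
That gives 9 mismatches out of 40 aligned sites, so the Hamming distance is 9.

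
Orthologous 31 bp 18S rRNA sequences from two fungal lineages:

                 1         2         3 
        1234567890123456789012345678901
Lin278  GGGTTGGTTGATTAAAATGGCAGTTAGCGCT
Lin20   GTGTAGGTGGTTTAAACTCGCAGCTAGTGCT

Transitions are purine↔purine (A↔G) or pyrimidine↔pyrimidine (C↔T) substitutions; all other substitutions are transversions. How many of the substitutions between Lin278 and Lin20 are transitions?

2

The sequences differ at positions 2 (G/T, transversion), 5 (T/A, transversion), 9 (T/G, transversion), 11 (A/T, transversion), 17 (A/C, transversion), 19 (G/C, transversion), 24 (T/C, transition), 28 (C/T, transition).
Of the 8 differences, 2 transitions and 6 transversions, so the answer is 2.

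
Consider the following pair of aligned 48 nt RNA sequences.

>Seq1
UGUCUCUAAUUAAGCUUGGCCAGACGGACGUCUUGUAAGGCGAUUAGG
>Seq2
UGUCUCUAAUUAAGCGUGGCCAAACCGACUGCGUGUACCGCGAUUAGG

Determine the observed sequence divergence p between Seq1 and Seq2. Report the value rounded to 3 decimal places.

0.167

Mismatches occur at site 16 (U/G), site 23 (G/A), site 26 (G/C), site 30 (G/U), site 31 (U/G), site 33 (U/G), site 38 (A/C), site 39 (G/C).
There are 8 differences over 48 sites, so p = 8/48 = 0.167.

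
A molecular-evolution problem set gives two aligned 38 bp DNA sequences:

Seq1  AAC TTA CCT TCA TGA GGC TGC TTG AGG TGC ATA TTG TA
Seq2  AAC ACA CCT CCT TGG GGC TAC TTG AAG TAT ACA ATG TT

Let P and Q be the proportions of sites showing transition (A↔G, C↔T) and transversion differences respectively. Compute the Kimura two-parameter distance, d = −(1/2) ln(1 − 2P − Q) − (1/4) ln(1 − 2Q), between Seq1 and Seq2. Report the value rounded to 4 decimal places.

0.4327

Mismatches occur at site 4 (T→A, transversion), site 5 (T→C, transition), site 10 (T→C, transition), site 12 (A→T, transversion), site 15 (A→G, transition), site 20 (G→A, transition), site 26 (G→A, transition), site 29 (G→A, transition), site 30 (C→T, transition), site 32 (T→C, transition), site 34 (T→A, transversion), site 38 (A→T, transversion).
Of the 12 differences, 8 transitions and 4 transversions over 38 sites: P = 8/38 = 0.210526, Q = 4/38 = 0.105263.
d = −0.5·ln(0.473685) − 0.25·ln(0.789474) = −0.5·(-0.747213) − 0.25·(-0.236388) = 0.4327.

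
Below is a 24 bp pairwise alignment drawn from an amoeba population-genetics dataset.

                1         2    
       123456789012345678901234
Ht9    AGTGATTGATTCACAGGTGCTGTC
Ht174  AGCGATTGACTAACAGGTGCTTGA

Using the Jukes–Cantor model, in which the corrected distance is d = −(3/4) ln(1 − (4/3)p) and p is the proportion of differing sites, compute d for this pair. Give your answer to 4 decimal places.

Mismatches occur at site 3 (T↔C), site 10 (T↔C), site 12 (C↔A), site 22 (G↔T), site 23 (T↔G), site 24 (C↔A).
p = 6/24 = 0.250000.
d = −0.75 · ln(1 − (4/3)·0.250000) = −0.75 · ln(0.666667) = −0.75 · (-0.405465) = 0.3041.

0.3041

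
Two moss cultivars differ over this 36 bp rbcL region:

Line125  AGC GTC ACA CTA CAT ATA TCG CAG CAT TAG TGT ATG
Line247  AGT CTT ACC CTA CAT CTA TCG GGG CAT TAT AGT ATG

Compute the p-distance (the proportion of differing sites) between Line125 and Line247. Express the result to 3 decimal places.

The sequences differ at positions 3 (C/T), 4 (G/C), 6 (C/T), 9 (A/C), 16 (A/C), 22 (C/G), 23 (A/G), 30 (G/T), 31 (T/A).
There are 9 differences over 36 sites, so p = 9/36 = 0.250.

0.250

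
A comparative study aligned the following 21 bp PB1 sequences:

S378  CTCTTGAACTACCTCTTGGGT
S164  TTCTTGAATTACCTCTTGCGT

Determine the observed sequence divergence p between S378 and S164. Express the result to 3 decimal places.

Differing sites — 1:C/T; 9:C/T; 19:G/C.
There are 3 differences over 21 sites, so p = 3/21 = 0.143.

0.143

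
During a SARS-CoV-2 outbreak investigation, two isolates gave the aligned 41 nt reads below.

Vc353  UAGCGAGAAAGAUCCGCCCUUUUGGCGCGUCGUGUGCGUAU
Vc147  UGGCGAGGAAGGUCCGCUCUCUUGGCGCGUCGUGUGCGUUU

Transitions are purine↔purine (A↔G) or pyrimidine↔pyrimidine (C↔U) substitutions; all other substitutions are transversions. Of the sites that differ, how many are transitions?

Mismatches occur at site 2 (A↔G, transition), site 8 (A↔G, transition), site 12 (A↔G, transition), site 18 (C↔U, transition), site 21 (U↔C, transition), site 40 (A↔U, transversion).
Of the 6 differences, 5 transitions and 1 transversion, so the answer is 5.

5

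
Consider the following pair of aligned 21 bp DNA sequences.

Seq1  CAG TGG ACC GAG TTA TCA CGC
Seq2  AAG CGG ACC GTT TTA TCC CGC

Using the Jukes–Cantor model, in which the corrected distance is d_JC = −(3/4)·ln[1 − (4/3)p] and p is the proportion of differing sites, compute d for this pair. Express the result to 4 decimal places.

0.2865

Mismatches occur at site 1 (C/A), site 4 (T/C), site 11 (A/T), site 12 (G/T), site 18 (A/C).
p = 5/21 = 0.238095.
d = −0.75 · ln(1 − (4/3)·0.238095) = −0.75 · ln(0.682540) = −0.75 · (-0.381934) = 0.2865.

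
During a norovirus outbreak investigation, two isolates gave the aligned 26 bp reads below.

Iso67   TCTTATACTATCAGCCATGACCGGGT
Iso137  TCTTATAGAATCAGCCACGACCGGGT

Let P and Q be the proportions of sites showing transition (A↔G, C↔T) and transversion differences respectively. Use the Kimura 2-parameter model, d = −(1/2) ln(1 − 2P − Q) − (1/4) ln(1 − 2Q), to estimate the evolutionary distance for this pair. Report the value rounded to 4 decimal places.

0.1253

Mismatches occur at site 8 (C↔G, transversion), site 9 (T↔A, transversion), site 18 (T↔C, transition).
Of the 3 differences, 1 transition and 2 transversions over 26 sites: P = 1/26 = 0.038462, Q = 2/26 = 0.076923.
d = −0.5·ln(0.846153) − 0.25·ln(0.846154) = −0.5·(-0.167055) − 0.25·(-0.167054) = 0.1253.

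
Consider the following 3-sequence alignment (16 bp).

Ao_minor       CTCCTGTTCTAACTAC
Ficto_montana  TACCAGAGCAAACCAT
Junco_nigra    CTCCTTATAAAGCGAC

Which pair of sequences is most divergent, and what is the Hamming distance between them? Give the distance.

Pairwise Hamming distances:
  Ao_minor vs Ficto_montana: 8
  Ao_minor vs Junco_nigra: 6
  Ficto_montana vs Junco_nigra: 9
The largest is 9, between Ficto_montana and Junco_nigra.

9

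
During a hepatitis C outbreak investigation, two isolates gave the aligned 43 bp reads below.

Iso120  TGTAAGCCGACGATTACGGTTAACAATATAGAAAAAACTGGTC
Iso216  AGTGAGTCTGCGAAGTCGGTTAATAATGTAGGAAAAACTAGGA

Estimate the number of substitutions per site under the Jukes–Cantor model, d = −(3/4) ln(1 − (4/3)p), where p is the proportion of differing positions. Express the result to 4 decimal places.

Mismatches occur at site 1 (T↔A), site 4 (A↔G), site 7 (C↔T), site 9 (G↔T), site 10 (A↔G), site 14 (T↔A), site 15 (T↔G), site 16 (A↔T), site 24 (C↔T), site 28 (A↔G), site 32 (A↔G), site 40 (G↔A), site 42 (T↔G), site 43 (C↔A).
p = 14/43 = 0.325581.
d = −0.75 · ln(1 − (4/3)·0.325581) = −0.75 · ln(0.565892) = −0.75 · (-0.569352) = 0.4270.

0.4270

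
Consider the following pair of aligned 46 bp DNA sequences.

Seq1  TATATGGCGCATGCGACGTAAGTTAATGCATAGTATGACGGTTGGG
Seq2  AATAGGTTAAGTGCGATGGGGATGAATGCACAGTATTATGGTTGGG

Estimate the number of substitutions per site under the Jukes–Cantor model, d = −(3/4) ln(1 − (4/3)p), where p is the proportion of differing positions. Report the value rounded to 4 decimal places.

0.4674

Mismatches occur at site 1 (T→A), site 5 (T→G), site 7 (G→T), site 8 (C→T), site 9 (G→A), site 10 (C→A), site 11 (A→G), site 17 (C→T), site 19 (T→G), site 20 (A→G), site 21 (A→G), site 22 (G→A), site 24 (T→G), site 31 (T→C), site 37 (G→T), site 39 (C→T).
p = 16/46 = 0.347826.
d = −0.75 · ln(1 − (4/3)·0.347826) = −0.75 · ln(0.536232) = −0.75 · (-0.623188) = 0.4674.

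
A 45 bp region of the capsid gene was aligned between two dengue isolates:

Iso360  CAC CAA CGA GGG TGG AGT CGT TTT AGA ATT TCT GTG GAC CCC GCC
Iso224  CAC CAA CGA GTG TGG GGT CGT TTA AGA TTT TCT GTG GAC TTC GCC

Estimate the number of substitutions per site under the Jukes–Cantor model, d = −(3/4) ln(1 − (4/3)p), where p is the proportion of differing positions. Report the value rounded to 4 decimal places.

Differing sites — 11:G/T; 16:A/G; 24:T/A; 28:A/T; 40:C/T; 41:C/T.
p = 6/45 = 0.133333.
d = −0.75 · ln(1 − (4/3)·0.133333) = −0.75 · ln(0.822223) = −0.75 · (-0.195744) = 0.1468.

0.1468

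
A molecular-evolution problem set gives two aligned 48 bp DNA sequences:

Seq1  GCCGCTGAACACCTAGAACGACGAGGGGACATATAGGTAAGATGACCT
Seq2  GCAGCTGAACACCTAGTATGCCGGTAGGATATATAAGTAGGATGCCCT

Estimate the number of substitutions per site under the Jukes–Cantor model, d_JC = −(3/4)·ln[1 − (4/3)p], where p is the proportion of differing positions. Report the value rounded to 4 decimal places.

Differing sites — 3:C/A; 17:A/T; 19:C/T; 21:A/C; 24:A/G; 25:G/T; 26:G/A; 30:C/T; 36:G/A; 40:A/G; 45:A/C.
p = 11/48 = 0.229167.
d = −0.75 · ln(1 − (4/3)·0.229167) = −0.75 · ln(0.694444) = −0.75 · (-0.364644) = 0.2735.

0.2735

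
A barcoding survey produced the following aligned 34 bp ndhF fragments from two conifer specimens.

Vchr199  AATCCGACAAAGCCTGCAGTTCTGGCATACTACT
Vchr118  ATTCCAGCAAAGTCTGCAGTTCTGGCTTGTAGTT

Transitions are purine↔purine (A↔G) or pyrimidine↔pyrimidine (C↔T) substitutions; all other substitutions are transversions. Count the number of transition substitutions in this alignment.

7

The sequences differ at positions 2 (A/T, transversion), 6 (G/A, transition), 7 (A/G, transition), 13 (C/T, transition), 27 (A/T, transversion), 29 (A/G, transition), 30 (C/T, transition), 31 (T/A, transversion), 32 (A/G, transition), 33 (C/T, transition).
Of the 10 differences, 7 transitions and 3 transversions, so the answer is 7.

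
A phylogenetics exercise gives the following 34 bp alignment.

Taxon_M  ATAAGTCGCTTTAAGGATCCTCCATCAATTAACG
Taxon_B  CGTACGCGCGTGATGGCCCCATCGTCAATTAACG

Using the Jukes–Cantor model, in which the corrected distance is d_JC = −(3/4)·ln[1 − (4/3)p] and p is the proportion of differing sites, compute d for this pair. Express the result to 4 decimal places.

Mismatches occur at site 1 (A→C), site 2 (T→G), site 3 (A→T), site 5 (G→C), site 6 (T→G), site 10 (T→G), site 12 (T→G), site 14 (A→T), site 17 (A→C), site 18 (T→C), site 21 (T→A), site 22 (C→T), site 24 (A→G).
p = 13/34 = 0.382353.
d = −0.75 · ln(1 − (4/3)·0.382353) = −0.75 · ln(0.490196) = −0.75 · (-0.712950) = 0.5347.

0.5347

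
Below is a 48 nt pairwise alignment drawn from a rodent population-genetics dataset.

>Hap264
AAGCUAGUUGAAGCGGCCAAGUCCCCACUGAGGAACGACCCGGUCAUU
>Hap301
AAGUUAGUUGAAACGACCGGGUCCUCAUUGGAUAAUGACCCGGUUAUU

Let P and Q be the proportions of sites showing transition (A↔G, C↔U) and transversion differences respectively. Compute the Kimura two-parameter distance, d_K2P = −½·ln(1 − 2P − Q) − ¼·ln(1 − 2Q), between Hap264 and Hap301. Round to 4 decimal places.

0.3368

Differing sites — 4:C/U (Ti); 13:G/A (Ti); 16:G/A (Ti); 19:A/G (Ti); 20:A/G (Ti); 25:C/U (Ti); 28:C/U (Ti); 31:A/G (Ti); 32:G/A (Ti); 33:G/U (Tv); 36:C/U (Ti); 45:C/U (Ti).
Of the 12 differences, 11 transitions and 1 transversion over 48 sites: P = 11/48 = 0.229167, Q = 1/48 = 0.020833.
d = −0.5·ln(0.520833) − 0.25·ln(0.958334) = −0.5·(-0.652326) − 0.25·(-0.042559) = 0.3368.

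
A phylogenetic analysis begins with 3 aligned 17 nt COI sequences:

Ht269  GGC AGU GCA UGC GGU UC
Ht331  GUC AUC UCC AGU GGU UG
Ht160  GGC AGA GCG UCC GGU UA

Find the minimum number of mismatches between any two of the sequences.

4

Pairwise Hamming distances:
  Ht269 vs Ht331: 8
  Ht269 vs Ht160: 4
  Ht331 vs Ht160: 9
The smallest is 4, between Ht269 and Ht160.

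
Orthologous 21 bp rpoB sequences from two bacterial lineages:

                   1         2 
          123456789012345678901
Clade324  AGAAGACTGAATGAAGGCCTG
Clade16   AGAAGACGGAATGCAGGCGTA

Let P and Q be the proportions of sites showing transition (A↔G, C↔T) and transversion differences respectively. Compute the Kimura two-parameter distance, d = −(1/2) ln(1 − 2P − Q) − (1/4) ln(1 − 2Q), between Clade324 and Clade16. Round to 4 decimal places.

The sequences differ at positions 8 (T/G, transversion), 14 (A/C, transversion), 19 (C/G, transversion), 21 (G/A, transition).
Of the 4 differences, 1 transition and 3 transversions over 21 sites: P = 1/21 = 0.047619, Q = 3/21 = 0.142857.
d = −0.5·ln(0.761905) − 0.25·ln(0.714286) = −0.5·(-0.271933) − 0.25·(-0.336472) = 0.2201.

0.2201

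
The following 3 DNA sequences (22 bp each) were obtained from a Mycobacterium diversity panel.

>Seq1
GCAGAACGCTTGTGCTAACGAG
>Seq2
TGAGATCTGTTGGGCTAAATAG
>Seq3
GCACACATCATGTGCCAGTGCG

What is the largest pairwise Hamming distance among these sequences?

Pairwise Hamming distances:
  Seq1 vs Seq2: 8
  Seq1 vs Seq3: 9
  Seq2 vs Seq3: 13
The largest is 13, between Seq2 and Seq3.

13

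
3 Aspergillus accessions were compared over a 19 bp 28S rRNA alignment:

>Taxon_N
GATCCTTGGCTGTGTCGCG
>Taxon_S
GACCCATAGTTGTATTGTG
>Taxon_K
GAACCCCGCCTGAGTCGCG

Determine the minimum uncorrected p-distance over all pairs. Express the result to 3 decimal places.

0.263

Pairwise Hamming distances:
  Taxon_N vs Taxon_S: 7
  Taxon_N vs Taxon_K: 5
  Taxon_S vs Taxon_K: 10
The smallest is 5 mismatches, between Taxon_N and Taxon_K; p = 5/19 = 0.263.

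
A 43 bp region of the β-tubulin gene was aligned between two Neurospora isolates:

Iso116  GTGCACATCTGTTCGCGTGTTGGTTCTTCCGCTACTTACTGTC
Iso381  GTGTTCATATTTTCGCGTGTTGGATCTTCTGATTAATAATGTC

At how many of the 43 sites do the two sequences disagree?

11

Mismatches occur at site 4 (C↔T), site 5 (A↔T), site 9 (C↔A), site 11 (G↔T), site 24 (T↔A), site 30 (C↔T), site 32 (C↔A), site 34 (A↔T), site 35 (C↔A), site 36 (T↔A), site 39 (C↔A).
That gives 11 mismatches out of 43 aligned sites, so the Hamming distance is 11.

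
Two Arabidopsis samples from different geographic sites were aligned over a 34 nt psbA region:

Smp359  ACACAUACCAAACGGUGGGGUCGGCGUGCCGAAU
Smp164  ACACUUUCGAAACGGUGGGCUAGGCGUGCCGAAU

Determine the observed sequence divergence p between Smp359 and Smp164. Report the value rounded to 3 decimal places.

Differing sites — 5:A/U; 7:A/U; 9:C/G; 20:G/C; 22:C/A.
There are 5 differences over 34 sites, so p = 5/34 = 0.147.

0.147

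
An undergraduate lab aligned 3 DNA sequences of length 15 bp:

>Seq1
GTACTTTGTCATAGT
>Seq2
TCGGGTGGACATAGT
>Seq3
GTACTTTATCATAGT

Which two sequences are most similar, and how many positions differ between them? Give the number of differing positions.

Pairwise Hamming distances:
  Seq1 vs Seq2: 7
  Seq1 vs Seq3: 1
  Seq2 vs Seq3: 8
The smallest is 1, between Seq1 and Seq3.

1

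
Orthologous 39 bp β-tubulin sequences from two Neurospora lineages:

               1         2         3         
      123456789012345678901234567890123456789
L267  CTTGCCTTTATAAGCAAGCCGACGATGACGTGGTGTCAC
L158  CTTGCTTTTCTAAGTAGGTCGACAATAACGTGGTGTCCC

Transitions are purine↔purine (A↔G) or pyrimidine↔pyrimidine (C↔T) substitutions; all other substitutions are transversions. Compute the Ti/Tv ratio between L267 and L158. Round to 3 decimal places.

Differing sites — 6:C/T (Ti); 10:A/C (Tv); 15:C/T (Ti); 17:A/G (Ti); 19:C/T (Ti); 24:G/A (Ti); 27:G/A (Ti); 38:A/C (Tv).
Of the 8 differences, 6 transitions and 2 transversions, so Ti/Tv = 6/2 = 3.000.

3.000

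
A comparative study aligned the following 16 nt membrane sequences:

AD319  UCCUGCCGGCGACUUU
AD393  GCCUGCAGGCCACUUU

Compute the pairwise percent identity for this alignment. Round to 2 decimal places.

The sequences differ at positions 1 (U/G), 7 (C/A), 11 (G/C).
13 of the 16 sites match, so the percent identity is 13/16 × 100 = 81.25%.

81.25%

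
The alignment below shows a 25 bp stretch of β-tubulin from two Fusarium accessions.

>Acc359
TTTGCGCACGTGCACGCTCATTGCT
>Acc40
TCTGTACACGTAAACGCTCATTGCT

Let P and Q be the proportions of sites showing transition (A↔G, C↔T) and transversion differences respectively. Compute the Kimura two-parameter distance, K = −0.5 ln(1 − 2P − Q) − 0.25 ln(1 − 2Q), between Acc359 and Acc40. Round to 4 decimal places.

0.2440

Mismatches occur at site 2 (T/C, transition), site 5 (C/T, transition), site 6 (G/A, transition), site 12 (G/A, transition), site 13 (C/A, transversion).
Of the 5 differences, 4 transitions and 1 transversion over 25 sites: P = 4/25 = 0.160000, Q = 1/25 = 0.040000.
d = −0.5·ln(0.640000) − 0.25·ln(0.920000) = −0.5·(-0.446287) − 0.25·(-0.083382) = 0.2440.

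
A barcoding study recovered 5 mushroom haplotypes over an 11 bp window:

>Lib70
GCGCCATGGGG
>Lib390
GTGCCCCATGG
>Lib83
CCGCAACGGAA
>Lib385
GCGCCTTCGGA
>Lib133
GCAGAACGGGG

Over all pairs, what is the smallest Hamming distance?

Pairwise Hamming distances:
  Lib70 vs Lib390: 5
  Lib70 vs Lib83: 5
  Lib70 vs Lib385: 3
  Lib70 vs Lib133: 4
  Lib390 vs Lib83: 8
  Lib390 vs Lib385: 6
  Lib390 vs Lib133: 7
  Lib83 vs Lib385: 6
  Lib83 vs Lib133: 5
  Lib385 vs Lib133: 7
The smallest is 3, between Lib70 and Lib385.

3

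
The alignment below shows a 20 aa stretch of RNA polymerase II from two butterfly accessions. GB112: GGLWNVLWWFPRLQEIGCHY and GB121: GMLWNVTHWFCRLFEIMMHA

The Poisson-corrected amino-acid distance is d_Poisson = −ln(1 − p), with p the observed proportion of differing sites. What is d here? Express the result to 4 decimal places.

0.5108

Differing sites — 2:G/M; 7:L/T; 8:W/H; 11:P/C; 14:Q/F; 17:G/M; 18:C/M; 20:Y/A.
p = 8/20 = 0.400000.
d = −ln(1 − 0.400000) = −ln(0.600000) = 0.5108.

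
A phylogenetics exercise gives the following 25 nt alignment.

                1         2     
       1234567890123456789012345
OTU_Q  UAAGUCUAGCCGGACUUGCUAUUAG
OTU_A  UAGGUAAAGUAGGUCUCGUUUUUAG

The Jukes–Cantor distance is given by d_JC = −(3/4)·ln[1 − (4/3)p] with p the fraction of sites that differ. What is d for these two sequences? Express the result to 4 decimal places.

0.4904

The sequences differ at positions 3 (A/G), 6 (C/A), 7 (U/A), 10 (C/U), 11 (C/A), 14 (A/U), 17 (U/C), 19 (C/U), 21 (A/U).
p = 9/25 = 0.360000.
d = −0.75 · ln(1 − (4/3)·0.360000) = −0.75 · ln(0.520000) = −0.75 · (-0.653926) = 0.4904.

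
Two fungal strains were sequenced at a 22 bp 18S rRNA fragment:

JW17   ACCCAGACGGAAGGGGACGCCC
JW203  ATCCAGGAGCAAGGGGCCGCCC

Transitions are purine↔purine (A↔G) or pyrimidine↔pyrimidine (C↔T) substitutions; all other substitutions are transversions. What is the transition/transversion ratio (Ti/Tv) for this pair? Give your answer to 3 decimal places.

0.667

Mismatches occur at site 2 (C↔T, transition), site 7 (A↔G, transition), site 8 (C↔A, transversion), site 10 (G↔C, transversion), site 17 (A↔C, transversion).
Of the 5 differences, 2 transitions and 3 transversions, so Ti/Tv = 2/3 = 0.667.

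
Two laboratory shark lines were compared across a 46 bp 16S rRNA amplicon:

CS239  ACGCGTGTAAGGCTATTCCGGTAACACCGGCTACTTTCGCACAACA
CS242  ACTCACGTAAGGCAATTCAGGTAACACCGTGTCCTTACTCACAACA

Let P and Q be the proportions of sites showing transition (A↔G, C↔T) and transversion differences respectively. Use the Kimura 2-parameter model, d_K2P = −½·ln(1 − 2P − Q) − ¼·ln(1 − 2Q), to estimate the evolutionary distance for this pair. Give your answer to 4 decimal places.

Mismatches occur at site 3 (G→T, transversion), site 5 (G→A, transition), site 6 (T→C, transition), site 14 (T→A, transversion), site 19 (C→A, transversion), site 30 (G→T, transversion), site 31 (C→G, transversion), site 33 (A→C, transversion), site 37 (T→A, transversion), site 39 (G→T, transversion).
Of the 10 differences, 2 transitions and 8 transversions over 46 sites: P = 2/46 = 0.043478, Q = 8/46 = 0.173913.
d = −0.5·ln(0.739131) − 0.25·ln(0.652174) = −0.5·(-0.302280) − 0.25·(-0.427444) = 0.2580.

0.2580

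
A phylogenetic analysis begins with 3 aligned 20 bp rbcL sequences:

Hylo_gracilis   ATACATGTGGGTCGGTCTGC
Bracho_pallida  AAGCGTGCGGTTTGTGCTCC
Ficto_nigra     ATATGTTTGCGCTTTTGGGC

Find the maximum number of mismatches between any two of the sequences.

Pairwise Hamming distances:
  Hylo_gracilis vs Bracho_pallida: 9
  Hylo_gracilis vs Ficto_nigra: 10
  Bracho_pallida vs Ficto_nigra: 13
The largest is 13, between Bracho_pallida and Ficto_nigra.

13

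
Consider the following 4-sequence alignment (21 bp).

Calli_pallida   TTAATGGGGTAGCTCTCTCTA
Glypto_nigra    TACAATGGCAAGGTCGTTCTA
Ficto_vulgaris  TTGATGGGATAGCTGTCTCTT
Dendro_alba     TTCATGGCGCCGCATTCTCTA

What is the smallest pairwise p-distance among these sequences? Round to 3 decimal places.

0.190

Pairwise Hamming distances:
  Calli_pallida vs Glypto_nigra: 9
  Calli_pallida vs Ficto_vulgaris: 4
  Calli_pallida vs Dendro_alba: 6
  Glypto_nigra vs Ficto_vulgaris: 11
  Glypto_nigra vs Dendro_alba: 12
  Ficto_vulgaris vs Dendro_alba: 8
The smallest is 4 mismatches, between Calli_pallida and Ficto_vulgaris; p = 4/21 = 0.190.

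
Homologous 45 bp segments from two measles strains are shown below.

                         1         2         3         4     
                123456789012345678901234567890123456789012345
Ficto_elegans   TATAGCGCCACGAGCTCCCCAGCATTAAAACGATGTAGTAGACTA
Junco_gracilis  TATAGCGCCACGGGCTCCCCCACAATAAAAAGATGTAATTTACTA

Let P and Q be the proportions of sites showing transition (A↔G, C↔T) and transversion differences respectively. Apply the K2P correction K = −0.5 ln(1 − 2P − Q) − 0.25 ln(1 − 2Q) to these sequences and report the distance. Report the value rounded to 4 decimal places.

0.2030

The sequences differ at positions 13 (A/G, transition), 21 (A/C, transversion), 22 (G/A, transition), 25 (T/A, transversion), 31 (C/A, transversion), 38 (G/A, transition), 40 (A/T, transversion), 41 (G/T, transversion).
Of the 8 differences, 3 transitions and 5 transversions over 45 sites: P = 3/45 = 0.066667, Q = 5/45 = 0.111111.
d = −0.5·ln(0.755555) − 0.25·ln(0.777778) = −0.5·(-0.280303) − 0.25·(-0.251314) = 0.2030.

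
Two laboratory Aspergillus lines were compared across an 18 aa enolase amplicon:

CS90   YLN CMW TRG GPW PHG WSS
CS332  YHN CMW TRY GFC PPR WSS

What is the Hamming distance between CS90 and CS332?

6

Differing sites — 2:L/H; 9:G/Y; 11:P/F; 12:W/C; 14:H/P; 15:G/R.
That gives 6 mismatches out of 18 aligned sites, so the Hamming distance is 6.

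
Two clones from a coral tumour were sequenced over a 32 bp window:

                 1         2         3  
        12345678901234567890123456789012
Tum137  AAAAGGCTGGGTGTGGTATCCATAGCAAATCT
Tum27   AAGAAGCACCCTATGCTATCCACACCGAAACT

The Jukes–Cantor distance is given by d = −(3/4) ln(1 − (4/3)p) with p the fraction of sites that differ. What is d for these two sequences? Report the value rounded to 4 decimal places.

0.5199

The sequences differ at positions 3 (A/G), 5 (G/A), 8 (T/A), 9 (G/C), 10 (G/C), 11 (G/C), 13 (G/A), 16 (G/C), 23 (T/C), 25 (G/C), 27 (A/G), 30 (T/A).
p = 12/32 = 0.375000.
d = −0.75 · ln(1 − (4/3)·0.375000) = −0.75 · ln(0.500000) = −0.75 · (-0.693147) = 0.5199.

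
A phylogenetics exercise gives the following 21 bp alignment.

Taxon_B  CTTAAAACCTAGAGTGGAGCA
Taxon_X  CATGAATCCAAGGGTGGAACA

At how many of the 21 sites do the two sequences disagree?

Differing sites — 2:T/A; 4:A/G; 7:A/T; 10:T/A; 13:A/G; 19:G/A.
That gives 6 mismatches out of 21 aligned sites, so the Hamming distance is 6.

6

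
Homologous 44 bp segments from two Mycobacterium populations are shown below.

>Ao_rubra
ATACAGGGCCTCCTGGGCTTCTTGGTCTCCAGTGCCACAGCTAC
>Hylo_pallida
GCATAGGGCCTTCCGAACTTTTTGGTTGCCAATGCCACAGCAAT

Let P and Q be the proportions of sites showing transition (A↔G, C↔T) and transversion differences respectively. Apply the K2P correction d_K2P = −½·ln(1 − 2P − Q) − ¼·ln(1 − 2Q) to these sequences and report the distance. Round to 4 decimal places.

Mismatches occur at site 1 (A/G, transition), site 2 (T/C, transition), site 4 (C/T, transition), site 12 (C/T, transition), site 14 (T/C, transition), site 16 (G/A, transition), site 17 (G/A, transition), site 21 (C/T, transition), site 27 (C/T, transition), site 28 (T/G, transversion), site 32 (G/A, transition), site 42 (T/A, transversion), site 44 (C/T, transition).
Of the 13 differences, 11 transitions and 2 transversions over 44 sites: P = 11/44 = 0.250000, Q = 2/44 = 0.045455.
d = −0.5·ln(0.454545) − 0.25·ln(0.909090) = −0.5·(-0.788458) − 0.25·(-0.095311) = 0.4181.

0.4181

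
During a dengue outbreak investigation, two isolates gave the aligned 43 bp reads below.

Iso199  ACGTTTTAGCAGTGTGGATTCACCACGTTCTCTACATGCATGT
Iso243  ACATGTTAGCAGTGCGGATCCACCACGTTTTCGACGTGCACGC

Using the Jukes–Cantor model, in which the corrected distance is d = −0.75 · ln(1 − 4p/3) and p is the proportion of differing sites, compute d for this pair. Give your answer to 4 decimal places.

Mismatches occur at site 3 (G→A), site 5 (T→G), site 15 (T→C), site 20 (T→C), site 30 (C→T), site 33 (T→G), site 36 (A→G), site 41 (T→C), site 43 (T→C).
p = 9/43 = 0.209302.
d = −0.75 · ln(1 − (4/3)·0.209302) = −0.75 · ln(0.720931) = −0.75 · (-0.327212) = 0.2454.

0.2454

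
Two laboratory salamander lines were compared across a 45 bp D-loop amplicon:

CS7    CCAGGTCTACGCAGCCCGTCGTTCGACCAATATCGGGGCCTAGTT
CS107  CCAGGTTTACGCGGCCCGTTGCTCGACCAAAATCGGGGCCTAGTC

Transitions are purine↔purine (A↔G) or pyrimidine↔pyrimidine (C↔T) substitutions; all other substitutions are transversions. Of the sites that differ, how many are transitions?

5

Differing sites — 7:C/T (Ti); 13:A/G (Ti); 20:C/T (Ti); 22:T/C (Ti); 31:T/A (Tv); 45:T/C (Ti).
Of the 6 differences, 5 transitions and 1 transversion, so the answer is 5.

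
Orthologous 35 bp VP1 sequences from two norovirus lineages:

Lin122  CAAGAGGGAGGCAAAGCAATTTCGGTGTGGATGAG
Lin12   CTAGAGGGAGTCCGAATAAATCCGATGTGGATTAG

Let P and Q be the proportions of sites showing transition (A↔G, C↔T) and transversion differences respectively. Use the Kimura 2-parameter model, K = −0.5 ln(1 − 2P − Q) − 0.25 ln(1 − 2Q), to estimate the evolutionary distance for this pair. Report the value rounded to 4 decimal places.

0.3639

The sequences differ at positions 2 (A/T, transversion), 11 (G/T, transversion), 13 (A/C, transversion), 14 (A/G, transition), 16 (G/A, transition), 17 (C/T, transition), 20 (T/A, transversion), 22 (T/C, transition), 25 (G/A, transition), 33 (G/T, transversion).
Of the 10 differences, 5 transitions and 5 transversions over 35 sites: P = 5/35 = 0.142857, Q = 5/35 = 0.142857.
d = −0.5·ln(0.571429) − 0.25·ln(0.714286) = −0.5·(-0.559615) − 0.25·(-0.336472) = 0.3639.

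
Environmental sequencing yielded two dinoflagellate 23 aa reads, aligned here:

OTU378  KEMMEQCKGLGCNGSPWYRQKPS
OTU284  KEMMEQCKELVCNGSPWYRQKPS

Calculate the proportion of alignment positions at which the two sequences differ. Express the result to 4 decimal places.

The sequences differ at positions 9 (G/E), 11 (G/V).
There are 2 differences over 23 sites, so p = 2/23 = 0.0870.

0.0870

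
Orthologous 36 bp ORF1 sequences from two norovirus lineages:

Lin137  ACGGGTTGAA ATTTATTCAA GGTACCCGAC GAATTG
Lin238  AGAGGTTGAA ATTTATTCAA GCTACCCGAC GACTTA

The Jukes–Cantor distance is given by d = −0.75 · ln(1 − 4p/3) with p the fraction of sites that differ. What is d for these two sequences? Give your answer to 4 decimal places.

Differing sites — 2:C/G; 3:G/A; 22:G/C; 33:A/C; 36:G/A.
p = 5/36 = 0.138889.
d = −0.75 · ln(1 − (4/3)·0.138889) = −0.75 · ln(0.814815) = −0.75 · (-0.204794) = 0.1536.

0.1536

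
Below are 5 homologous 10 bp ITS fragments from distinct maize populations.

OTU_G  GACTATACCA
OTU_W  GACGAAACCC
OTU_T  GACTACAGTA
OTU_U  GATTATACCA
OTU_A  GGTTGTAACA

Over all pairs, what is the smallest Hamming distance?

Pairwise Hamming distances:
  OTU_G vs OTU_W: 3
  OTU_G vs OTU_T: 3
  OTU_G vs OTU_U: 1
  OTU_G vs OTU_A: 4
  OTU_W vs OTU_T: 5
  OTU_W vs OTU_U: 4
  OTU_W vs OTU_A: 7
  OTU_T vs OTU_U: 4
  OTU_T vs OTU_A: 6
  OTU_U vs OTU_A: 3
The smallest is 1, between OTU_G and OTU_U.

1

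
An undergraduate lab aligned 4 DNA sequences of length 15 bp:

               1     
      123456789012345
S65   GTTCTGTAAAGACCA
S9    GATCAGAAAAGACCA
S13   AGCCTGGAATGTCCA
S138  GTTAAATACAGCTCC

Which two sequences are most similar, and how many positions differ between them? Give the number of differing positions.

Pairwise Hamming distances:
  S65 vs S9: 3
  S65 vs S13: 6
  S65 vs S138: 7
  S9 vs S13: 7
  S9 vs S138: 8
  S13 vs S138: 12
The smallest is 3, between S65 and S9.

3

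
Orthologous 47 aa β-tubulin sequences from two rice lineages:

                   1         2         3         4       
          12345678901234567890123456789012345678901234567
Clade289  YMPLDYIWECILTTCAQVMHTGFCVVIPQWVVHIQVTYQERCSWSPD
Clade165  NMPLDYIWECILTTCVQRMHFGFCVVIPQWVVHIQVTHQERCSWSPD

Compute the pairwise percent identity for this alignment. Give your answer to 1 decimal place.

Mismatches occur at site 1 (Y→N), site 16 (A→V), site 18 (V→R), site 21 (T→F), site 38 (Y→H).
42 of the 47 sites match, so the percent identity is 42/47 × 100 = 89.4%.

89.4%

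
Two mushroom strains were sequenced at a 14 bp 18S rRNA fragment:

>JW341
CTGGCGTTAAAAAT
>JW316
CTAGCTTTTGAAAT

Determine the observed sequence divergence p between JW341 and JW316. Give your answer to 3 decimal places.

The sequences differ at positions 3 (G/A), 6 (G/T), 9 (A/T), 10 (A/G).
There are 4 differences over 14 sites, so p = 4/14 = 0.286.

0.286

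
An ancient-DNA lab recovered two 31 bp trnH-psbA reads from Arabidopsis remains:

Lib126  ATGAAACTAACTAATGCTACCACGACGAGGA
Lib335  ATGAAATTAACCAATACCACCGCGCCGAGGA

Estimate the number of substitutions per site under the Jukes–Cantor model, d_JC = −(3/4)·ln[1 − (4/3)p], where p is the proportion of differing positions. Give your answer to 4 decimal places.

Differing sites — 7:C/T; 12:T/C; 16:G/A; 18:T/C; 22:A/G; 25:A/C.
p = 6/31 = 0.193548.
d = −0.75 · ln(1 − (4/3)·0.193548) = −0.75 · ln(0.741936) = −0.75 · (-0.298492) = 0.2239.

0.2239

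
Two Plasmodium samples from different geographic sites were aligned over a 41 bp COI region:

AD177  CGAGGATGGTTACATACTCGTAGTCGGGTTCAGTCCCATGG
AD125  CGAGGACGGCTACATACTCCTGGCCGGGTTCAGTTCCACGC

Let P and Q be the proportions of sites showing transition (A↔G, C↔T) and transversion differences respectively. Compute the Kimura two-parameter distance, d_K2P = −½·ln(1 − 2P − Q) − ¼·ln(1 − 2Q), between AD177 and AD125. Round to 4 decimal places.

Mismatches occur at site 7 (T/C, transition), site 10 (T/C, transition), site 20 (G/C, transversion), site 22 (A/G, transition), site 24 (T/C, transition), site 35 (C/T, transition), site 39 (T/C, transition), site 41 (G/C, transversion).
Of the 8 differences, 6 transitions and 2 transversions over 41 sites: P = 6/41 = 0.146341, Q = 2/41 = 0.048780.
d = −0.5·ln(0.658538) − 0.25·ln(0.902440) = −0.5·(-0.417733) − 0.25·(-0.102653) = 0.2345.

0.2345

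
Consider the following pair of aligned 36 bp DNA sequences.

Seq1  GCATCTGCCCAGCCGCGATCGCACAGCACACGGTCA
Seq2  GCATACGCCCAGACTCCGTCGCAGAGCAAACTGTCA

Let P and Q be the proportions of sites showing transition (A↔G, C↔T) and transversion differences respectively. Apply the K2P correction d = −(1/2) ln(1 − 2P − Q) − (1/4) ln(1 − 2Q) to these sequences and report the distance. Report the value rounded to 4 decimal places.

0.3054

Mismatches occur at site 5 (C/A, transversion), site 6 (T/C, transition), site 13 (C/A, transversion), site 15 (G/T, transversion), site 17 (G/C, transversion), site 18 (A/G, transition), site 24 (C/G, transversion), site 29 (C/A, transversion), site 32 (G/T, transversion).
Of the 9 differences, 2 transitions and 7 transversions over 36 sites: P = 2/36 = 0.055556, Q = 7/36 = 0.194444.
d = −0.5·ln(0.694444) − 0.25·ln(0.611112) = −0.5·(-0.364644) − 0.25·(-0.492475) = 0.3054.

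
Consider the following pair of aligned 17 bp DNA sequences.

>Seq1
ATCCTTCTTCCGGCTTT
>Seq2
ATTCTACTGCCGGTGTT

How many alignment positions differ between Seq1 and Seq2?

The sequences differ at positions 3 (C/T), 6 (T/A), 9 (T/G), 14 (C/T), 15 (T/G).
That gives 5 mismatches out of 17 aligned sites, so the Hamming distance is 5.

5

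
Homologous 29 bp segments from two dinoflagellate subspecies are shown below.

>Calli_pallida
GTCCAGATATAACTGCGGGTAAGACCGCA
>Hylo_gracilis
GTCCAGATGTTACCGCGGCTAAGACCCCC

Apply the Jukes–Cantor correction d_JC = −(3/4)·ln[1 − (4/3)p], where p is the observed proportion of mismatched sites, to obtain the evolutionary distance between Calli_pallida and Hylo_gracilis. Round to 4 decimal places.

0.2421

Mismatches occur at site 9 (A/G), site 11 (A/T), site 14 (T/C), site 19 (G/C), site 27 (G/C), site 29 (A/C).
p = 6/29 = 0.206897.
d = −0.75 · ln(1 − (4/3)·0.206897) = −0.75 · ln(0.724137) = −0.75 · (-0.322775) = 0.2421.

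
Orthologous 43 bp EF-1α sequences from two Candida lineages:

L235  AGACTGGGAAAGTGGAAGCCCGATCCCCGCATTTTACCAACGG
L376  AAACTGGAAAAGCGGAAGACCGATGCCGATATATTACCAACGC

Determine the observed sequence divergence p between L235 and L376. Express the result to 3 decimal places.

Mismatches occur at site 2 (G↔A), site 8 (G↔A), site 13 (T↔C), site 19 (C↔A), site 25 (C↔G), site 28 (C↔G), site 29 (G↔A), site 30 (C↔T), site 33 (T↔A), site 43 (G↔C).
There are 10 differences over 43 sites, so p = 10/43 = 0.233.

0.233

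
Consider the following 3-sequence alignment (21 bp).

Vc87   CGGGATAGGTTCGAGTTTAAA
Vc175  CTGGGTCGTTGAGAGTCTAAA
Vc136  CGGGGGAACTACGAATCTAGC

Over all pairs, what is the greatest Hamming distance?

Pairwise Hamming distances:
  Vc87 vs Vc175: 7
  Vc87 vs Vc136: 9
  Vc175 vs Vc136: 10
The largest is 10, between Vc175 and Vc136.

10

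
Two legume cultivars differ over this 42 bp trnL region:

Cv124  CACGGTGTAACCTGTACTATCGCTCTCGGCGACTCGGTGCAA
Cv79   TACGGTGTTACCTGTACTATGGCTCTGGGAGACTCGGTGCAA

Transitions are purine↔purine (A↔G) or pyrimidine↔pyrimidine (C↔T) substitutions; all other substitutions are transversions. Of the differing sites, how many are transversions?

4

The sequences differ at positions 1 (C/T, transition), 9 (A/T, transversion), 21 (C/G, transversion), 27 (C/G, transversion), 30 (C/A, transversion).
Of the 5 differences, 1 transition and 4 transversions, so the answer is 4.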